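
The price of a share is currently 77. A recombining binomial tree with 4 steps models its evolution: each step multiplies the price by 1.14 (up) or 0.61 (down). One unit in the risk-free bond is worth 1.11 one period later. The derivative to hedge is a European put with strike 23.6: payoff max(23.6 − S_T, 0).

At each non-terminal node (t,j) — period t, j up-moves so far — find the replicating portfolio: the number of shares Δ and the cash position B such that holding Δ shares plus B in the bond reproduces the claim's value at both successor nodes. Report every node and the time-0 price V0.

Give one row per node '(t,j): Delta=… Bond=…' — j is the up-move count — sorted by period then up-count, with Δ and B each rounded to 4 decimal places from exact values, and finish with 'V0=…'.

Under the risk-neutral measure, an up-move has probability p* = (R−d)/(u−d) = 0.9434 and values discount at R = 1.11.
Payoff layer (t=4): V(4,0)=12.9387, V(4,1)=3.6756, V(4,2)=0.0000, V(4,3)=0.0000, V(4,4)=0.0000
Node (3,0) S=17.4775: V=(p*·3.6756+(1−p*)·12.9387)/1.11=3.7837; Δ=(3.6756−12.9387)/(19.9244−10.6613)=-1.0000; B=V−Δ·S=21.2613
Node (3,1) S=32.6629: V=(p*·0.0000+(1−p*)·3.6756)/1.11=0.1874; Δ=(0.0000−3.6756)/(37.2357−19.9244)=-0.2123; B=V−Δ·S=7.1225
Node (3,2) S=61.0422: V=(p*·0.0000+(1−p*)·0.0000)/1.11=0.0000; Δ=(0.0000−0.0000)/(69.5881−37.2357)=0.0000; B=V−Δ·S=0.0000
Node (3,3) S=114.0789: V=(p*·0.0000+(1−p*)·0.0000)/1.11=0.0000; Δ=(0.0000−0.0000)/(130.0499−69.5881)=0.0000; B=V−Δ·S=0.0000
Node (2,0) S=28.6517: V=(p*·0.1874+(1−p*)·3.7837)/1.11=0.3523; Δ=(0.1874−3.7837)/(32.6629−17.4775)=-0.2368; B=V−Δ·S=7.1377
Node (2,1) S=53.5458: V=(p*·0.0000+(1−p*)·0.1874)/1.11=0.0096; Δ=(0.0000−0.1874)/(61.0422−32.6629)=-0.0066; B=V−Δ·S=0.3632
Node (2,2) S=100.0692: V=(p*·0.0000+(1−p*)·0.0000)/1.11=0.0000; Δ=(0.0000−0.0000)/(114.0789−61.0422)=0.0000; B=V−Δ·S=0.0000
Node (1,0) S=46.9700: V=(p*·0.0096+(1−p*)·0.3523)/1.11=0.0261; Δ=(0.0096−0.3523)/(53.5458−28.6517)=-0.0138; B=V−Δ·S=0.6727
Node (1,1) S=87.7800: V=(p*·0.0000+(1−p*)·0.0096)/1.11=0.0005; Δ=(0.0000−0.0096)/(100.0692−53.5458)=-0.0002; B=V−Δ·S=0.0185
Node (0,0) S=77.0000: V=(p*·0.0005+(1−p*)·0.0261)/1.11=0.0017; Δ=(0.0005−0.0261)/(87.7800−46.9700)=-0.0006; B=V−Δ·S=0.0500
Root portfolio cost Δ·77+B reproduces V0=0.0017.

(0,0): Delta=-0.0006 Bond=0.0500
(1,0): Delta=-0.0138 Bond=0.6727
(1,1): Delta=-0.0002 Bond=0.0185
(2,0): Delta=-0.2368 Bond=7.1377
(2,1): Delta=-0.0066 Bond=0.3632
(2,2): Delta=0.0000 Bond=0.0000
(3,0): Delta=-1.0000 Bond=21.2613
(3,1): Delta=-0.2123 Bond=7.1225
(3,2): Delta=0.0000 Bond=0.0000
(3,3): Delta=0.0000 Bond=0.0000
V0=0.0017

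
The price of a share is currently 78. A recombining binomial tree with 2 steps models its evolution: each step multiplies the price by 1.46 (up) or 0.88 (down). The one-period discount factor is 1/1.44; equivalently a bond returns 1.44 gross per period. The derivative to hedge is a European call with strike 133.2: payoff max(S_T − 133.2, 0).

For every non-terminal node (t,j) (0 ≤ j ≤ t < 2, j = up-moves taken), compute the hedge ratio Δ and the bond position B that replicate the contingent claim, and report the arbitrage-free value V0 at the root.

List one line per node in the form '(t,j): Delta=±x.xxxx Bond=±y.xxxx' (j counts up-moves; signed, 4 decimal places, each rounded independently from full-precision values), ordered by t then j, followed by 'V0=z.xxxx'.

(0,0): Delta=0.4901 Bond=-23.3591
(1,0): Delta=0.0000 Bond=0.0000
(1,1): Delta=0.5006 Bond=-34.8384
V0=14.8649

Under the risk-neutral measure, an up-move has probability p* = (R−d)/(u−d) = 0.9655 and values discount at R = 1.44.
Terminal payoffs: V(2,0)=0.0000, V(2,1)=0.0000, V(2,2)=33.0648
Node (1,0) S=68.6400: V=(p*·0.0000+(1−p*)·0.0000)/1.44=0.0000; Δ=(0.0000−0.0000)/(100.2144−60.4032)=0.0000; B=V−Δ·S=0.0000
Node (1,1) S=113.8800: V=(p*·33.0648+(1−p*)·0.0000)/1.44=22.1699; Δ=(33.0648−0.0000)/(166.2648−100.2144)=0.5006; B=V−Δ·S=-34.8384
Node (0,0) S=78.0000: V=(p*·22.1699+(1−p*)·0.0000)/1.44=14.8649; Δ=(22.1699−0.0000)/(113.8800−68.6400)=0.4901; B=V−Δ·S=-23.3591
The time-0 hedge costs 14.8649, which is the no-arbitrage price.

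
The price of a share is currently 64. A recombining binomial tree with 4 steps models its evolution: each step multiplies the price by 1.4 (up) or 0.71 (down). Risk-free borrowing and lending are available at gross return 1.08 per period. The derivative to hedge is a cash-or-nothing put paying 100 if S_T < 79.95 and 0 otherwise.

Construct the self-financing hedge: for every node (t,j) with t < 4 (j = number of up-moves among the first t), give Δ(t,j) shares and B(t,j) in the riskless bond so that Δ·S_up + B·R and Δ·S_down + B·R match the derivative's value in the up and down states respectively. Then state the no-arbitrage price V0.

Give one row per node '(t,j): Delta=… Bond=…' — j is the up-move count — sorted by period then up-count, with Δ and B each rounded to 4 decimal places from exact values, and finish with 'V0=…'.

(0,0): Delta=-0.7192 Bond=92.4276
(1,0): Delta=-0.7863 Bond=102.8711
(1,1): Delta=-0.6897 Bond=97.1846
(2,0): Delta=0.0000 Bond=85.7339
(2,1): Delta=-1.1311 Bond=133.0397
(2,2): Delta=-0.4961 Bond=80.6738
(3,0): Delta=0.0000 Bond=92.5926
(3,1): Delta=0.0000 Bond=92.5926
(3,2): Delta=-1.6273 Bond=187.8690
(3,3): Delta=0.0000 Bond=0.0000
V0=46.4012

No-arbitrage ⇒ martingale measure with p* = (R−d)/(u−d) = 0.5362.
At expiry t=4: V(4,0)=100.0000, V(4,1)=100.0000, V(4,2)=100.0000, V(4,3)=0.0000, V(4,4)=0.0000
  t=3,j=0: stock 22.9063 → up 32.0688 (V=100.0000), down 16.2635 (V=100.0000). Price 92.5926; hedge Δ=0.0000, bond B=92.5926.
  t=3,j=1: stock 45.1674 → up 63.2343 (V=100.0000), down 32.0688 (V=100.0000). Price 92.5926; hedge Δ=0.0000, bond B=92.5926.
  t=3,j=2: stock 89.0624 → up 124.6874 (V=0.0000), down 63.2343 (V=100.0000). Price 42.9415; hedge Δ=-1.6273, bond B=187.8690.
  t=3,j=3: stock 175.6160 → up 245.8624 (V=0.0000), down 124.6874 (V=0.0000). Price 0.0000; hedge Δ=0.0000, bond B=0.0000.
  t=2,j=0: stock 32.2624 → up 45.1674 (V=92.5926), down 22.9063 (V=92.5926). Price 85.7339; hedge Δ=0.0000, bond B=85.7339.
  t=2,j=1: stock 63.6160 → up 89.0624 (V=42.9415), down 45.1674 (V=92.5926). Price 61.0816; hedge Δ=-1.1311, bond B=133.0397.
  t=2,j=2: stock 125.4400 → up 175.6160 (V=0.0000), down 89.0624 (V=42.9415). Price 18.4397; hedge Δ=-0.4961, bond B=80.6738.
  t=1,j=0: stock 45.4400 → up 63.6160 (V=61.0816), down 32.2624 (V=85.7339). Price 67.1431; hedge Δ=-0.7863, bond B=102.8711.
  t=1,j=1: stock 89.6000 → up 125.4400 (V=18.4397), down 63.6160 (V=61.0816). Price 35.3849; hedge Δ=-0.6897, bond B=97.1846.
  t=0,j=0: stock 64.0000 → up 89.6000 (V=35.3849), down 45.4400 (V=67.1431). Price 46.4012; hedge Δ=-0.7192, bond B=92.4276.
Check: Δ(0,0)·S0 + B(0,0) = 46.4012 = V0.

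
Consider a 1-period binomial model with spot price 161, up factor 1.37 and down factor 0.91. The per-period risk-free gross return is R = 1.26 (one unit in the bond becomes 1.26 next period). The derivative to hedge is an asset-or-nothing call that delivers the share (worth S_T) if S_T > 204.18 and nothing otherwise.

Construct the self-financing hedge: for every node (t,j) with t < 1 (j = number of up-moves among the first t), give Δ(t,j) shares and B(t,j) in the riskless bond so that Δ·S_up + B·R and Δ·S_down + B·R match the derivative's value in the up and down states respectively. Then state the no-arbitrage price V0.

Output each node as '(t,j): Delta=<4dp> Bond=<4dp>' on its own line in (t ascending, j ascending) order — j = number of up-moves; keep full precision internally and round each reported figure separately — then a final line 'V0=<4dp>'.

(0,0): Delta=2.9783 Bond=-346.3056
V0=133.1944

Since d<R<u, set p* = (R−d)/(u−d) = 0.7609; price each node as the discounted p*-expectation of its children.
Terminal payoffs: V(1,0)=0.0000, V(1,1)=220.5700
Node (0,0) S=161.0000: V=(p*·220.5700+(1−p*)·0.0000)/1.26=133.1944; Δ=(220.5700−0.0000)/(220.5700−146.5100)=2.9783; B=V−Δ·S=-346.3056
Root portfolio cost Δ·161+B reproduces V0=133.1944.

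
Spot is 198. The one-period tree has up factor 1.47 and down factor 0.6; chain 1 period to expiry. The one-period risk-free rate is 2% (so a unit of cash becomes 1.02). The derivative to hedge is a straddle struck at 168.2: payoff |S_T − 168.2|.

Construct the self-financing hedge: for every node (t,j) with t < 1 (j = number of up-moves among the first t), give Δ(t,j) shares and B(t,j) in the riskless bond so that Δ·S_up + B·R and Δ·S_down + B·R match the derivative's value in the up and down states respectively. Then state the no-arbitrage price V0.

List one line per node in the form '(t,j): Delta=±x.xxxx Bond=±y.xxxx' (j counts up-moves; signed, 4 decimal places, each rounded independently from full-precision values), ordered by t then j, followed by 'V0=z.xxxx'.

(0,0): Delta=0.4264 Bond=-1.2373
V0=83.1995

Under the risk-neutral measure, an up-move has probability p* = (R−d)/(u−d) = 0.4828 and values discount at R = 1.02.
At expiry t=1: V(1,0)=49.4000, V(1,1)=122.8600
  t=0,j=0: stock 198.0000 → up 291.0600 (V=122.8600), down 118.8000 (V=49.4000). Price 83.1995; hedge Δ=0.4264, bond B=-1.2373.
Self-financing check: at every node Δ·S+B equals the discounted successor values.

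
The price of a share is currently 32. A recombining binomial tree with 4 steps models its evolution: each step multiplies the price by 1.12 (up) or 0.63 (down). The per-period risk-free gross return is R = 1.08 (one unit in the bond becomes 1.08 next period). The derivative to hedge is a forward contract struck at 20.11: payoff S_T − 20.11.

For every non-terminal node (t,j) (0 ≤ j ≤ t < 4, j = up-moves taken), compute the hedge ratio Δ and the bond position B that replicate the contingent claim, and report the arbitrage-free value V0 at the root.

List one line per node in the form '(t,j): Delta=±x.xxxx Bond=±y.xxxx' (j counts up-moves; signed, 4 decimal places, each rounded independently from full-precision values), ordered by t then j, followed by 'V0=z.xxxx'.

No-arbitrage ⇒ martingale measure with p* = (R−d)/(u−d) = 0.9184.
Terminal payoffs: V(4,0)=-15.0691, V(4,1)=-11.1483, V(4,2)=-4.1781, V(4,3)=8.2133, V(4,4)=30.2426
(3,0): S=8.0015. Δ = (V_up−V_dn)/(S_up−S_dn) = (-11.1483−-15.0691)/(8.9617−5.0409) = 1.0000. V = [p*·-11.1483 + (1−p*)·-15.0691]/1.08 = -10.6189. B = V − Δ·S = -18.6204.
(3,1): S=14.2249. Δ = (V_up−V_dn)/(S_up−S_dn) = (-4.1781−-11.1483)/(15.9319−8.9617) = 1.0000. V = [p*·-4.1781 + (1−p*)·-11.1483]/1.08 = -4.3955. B = V − Δ·S = -18.6204.
(3,2): S=25.2887. Δ = (V_up−V_dn)/(S_up−S_dn) = (8.2133−-4.1781)/(28.3233−15.9319) = 1.0000. V = [p*·8.2133 + (1−p*)·-4.1781]/1.08 = 6.6683. B = V − Δ·S = -18.6204.
(3,3): S=44.9577. Δ = (V_up−V_dn)/(S_up−S_dn) = (30.2426−8.2133)/(50.3526−28.3233) = 1.0000. V = [p*·30.2426 + (1−p*)·8.2133]/1.08 = 26.3373. B = V − Δ·S = -18.6204.
(2,0): S=12.7008. Δ = (V_up−V_dn)/(S_up−S_dn) = (-4.3955−-10.6189)/(14.2249−8.0015) = 1.0000. V = [p*·-4.3955 + (1−p*)·-10.6189]/1.08 = -4.5403. B = V − Δ·S = -17.2411.
(2,1): S=22.5792. Δ = (V_up−V_dn)/(S_up−S_dn) = (6.6683−-4.3955)/(25.2887−14.2249) = 1.0000. V = [p*·6.6683 + (1−p*)·-4.3955]/1.08 = 5.3381. B = V − Δ·S = -17.2411.
(2,2): S=40.1408. Δ = (V_up−V_dn)/(S_up−S_dn) = (26.3373−6.6683)/(44.9577−25.2887) = 1.0000. V = [p*·26.3373 + (1−p*)·6.6683]/1.08 = 22.8997. B = V − Δ·S = -17.2411.
(1,0): S=20.1600. Δ = (V_up−V_dn)/(S_up−S_dn) = (5.3381−-4.5403)/(22.5792−12.7008) = 1.0000. V = [p*·5.3381 + (1−p*)·-4.5403]/1.08 = 4.1960. B = V − Δ·S = -15.9640.
(1,1): S=35.8400. Δ = (V_up−V_dn)/(S_up−S_dn) = (22.8997−5.3381)/(40.1408−22.5792) = 1.0000. V = [p*·22.8997 + (1−p*)·5.3381]/1.08 = 19.8760. B = V − Δ·S = -15.9640.
(0,0): S=32.0000. Δ = (V_up−V_dn)/(S_up−S_dn) = (19.8760−4.1960)/(35.8400−20.1600) = 1.0000. V = [p*·19.8760 + (1−p*)·4.1960]/1.08 = 17.2185. B = V − Δ·S = -14.7815.
Check: Δ(0,0)·S0 + B(0,0) = 17.2185 = V0.

(0,0): Delta=1.0000 Bond=-14.7815
(1,0): Delta=1.0000 Bond=-15.9640
(1,1): Delta=1.0000 Bond=-15.9640
(2,0): Delta=1.0000 Bond=-17.2411
(2,1): Delta=1.0000 Bond=-17.2411
(2,2): Delta=1.0000 Bond=-17.2411
(3,0): Delta=1.0000 Bond=-18.6204
(3,1): Delta=1.0000 Bond=-18.6204
(3,2): Delta=1.0000 Bond=-18.6204
(3,3): Delta=1.0000 Bond=-18.6204
V0=17.2185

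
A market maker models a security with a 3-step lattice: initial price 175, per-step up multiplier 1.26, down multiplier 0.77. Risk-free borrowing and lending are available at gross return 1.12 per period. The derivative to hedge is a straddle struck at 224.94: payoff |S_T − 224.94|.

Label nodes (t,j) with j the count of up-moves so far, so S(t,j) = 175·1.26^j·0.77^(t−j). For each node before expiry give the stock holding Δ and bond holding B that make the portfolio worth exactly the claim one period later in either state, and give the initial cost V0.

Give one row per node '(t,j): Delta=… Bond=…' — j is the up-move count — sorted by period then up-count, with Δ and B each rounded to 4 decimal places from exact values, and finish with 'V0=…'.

(0,0): Delta=0.1870 Bond=17.2969
(1,0): Delta=-1.0000 Bond=179.3208
(1,1): Delta=0.4772 Bond=-44.6067
(2,0): Delta=-1.0000 Bond=200.8393
(2,1): Delta=-1.0000 Bond=200.8393
(2,2): Delta=0.8382 Bond=-150.2790
V0=50.0219

Under the risk-neutral measure, an up-move has probability p* = (R−d)/(u−d) = 0.7143 and values discount at R = 1.12.
Terminal values V(3,·): V(3,0)=145.0467, V(3,1)=94.2055, V(3,2)=11.0109, V(3,3)=125.1258
  t=2,j=0: stock 103.7575 → up 130.7344 (V=94.2055), down 79.8933 (V=145.0467). Price 97.0818; hedge Δ=-1.0000, bond B=200.8393.
  t=2,j=1: stock 169.7850 → up 213.9291 (V=11.0109), down 130.7345 (V=94.2055). Price 31.0543; hedge Δ=-1.0000, bond B=200.8393.
  t=2,j=2: stock 277.8300 → up 350.0658 (V=125.1258), down 213.9291 (V=11.0109). Price 82.6085; hedge Δ=0.8382, bond B=-150.2790.
  t=1,j=0: stock 134.7500 → up 169.7850 (V=31.0543), down 103.7575 (V=97.0818). Price 44.5708; hedge Δ=-1.0000, bond B=179.3208.
  t=1,j=1: stock 220.5000 → up 277.8300 (V=82.6085), down 169.7850 (V=31.0543). Price 60.6060; hedge Δ=0.4772, bond B=-44.6067.
  t=0,j=0: stock 175.0000 → up 220.5000 (V=60.6060), down 134.7500 (V=44.5708). Price 50.0219; hedge Δ=0.1870, bond B=17.2969.
Root portfolio cost Δ·175+B reproduces V0=50.0219.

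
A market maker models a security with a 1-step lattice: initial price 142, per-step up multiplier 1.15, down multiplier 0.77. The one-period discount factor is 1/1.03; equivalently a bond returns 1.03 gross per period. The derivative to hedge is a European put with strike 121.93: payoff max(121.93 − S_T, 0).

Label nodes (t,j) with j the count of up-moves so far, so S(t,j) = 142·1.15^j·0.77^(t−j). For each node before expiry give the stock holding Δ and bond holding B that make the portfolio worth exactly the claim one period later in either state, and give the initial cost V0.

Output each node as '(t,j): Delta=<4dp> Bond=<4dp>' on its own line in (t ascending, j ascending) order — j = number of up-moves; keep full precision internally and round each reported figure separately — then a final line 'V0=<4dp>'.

(0,0): Delta=-0.2333 Bond=36.9916
V0=3.8600

Under the risk-neutral measure, an up-move has probability p* = (R−d)/(u−d) = 0.6842 and values discount at R = 1.03.
At expiry t=1: V(1,0)=12.5900, V(1,1)=0.0000
  t=0,j=0: stock 142.0000 → up 163.3000 (V=0.0000), down 109.3400 (V=12.5900). Price 3.8600; hedge Δ=-0.2333, bond B=36.9916.
Check: Δ(0,0)·S0 + B(0,0) = 3.8600 = V0.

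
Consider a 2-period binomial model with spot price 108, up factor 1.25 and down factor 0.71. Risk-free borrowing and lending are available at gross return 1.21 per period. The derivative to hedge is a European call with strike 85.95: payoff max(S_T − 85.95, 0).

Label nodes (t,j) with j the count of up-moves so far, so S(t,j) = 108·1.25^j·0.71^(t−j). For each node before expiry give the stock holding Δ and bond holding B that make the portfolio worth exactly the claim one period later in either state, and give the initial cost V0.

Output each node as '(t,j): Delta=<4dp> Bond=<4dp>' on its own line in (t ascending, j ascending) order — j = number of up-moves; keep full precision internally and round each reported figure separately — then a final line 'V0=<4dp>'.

Under the risk-neutral measure, an up-move has probability p* = (R−d)/(u−d) = 0.9259 and values discount at R = 1.21.
Terminal values V(2,·): V(2,0)=0.0000, V(2,1)=9.9000, V(2,2)=82.8000
  t=1,j=0: stock 76.6800 → up 95.8500 (V=9.9000), down 54.4428 (V=0.0000). Price 7.5758; hedge Δ=0.2391, bond B=-10.7576.
  t=1,j=1: stock 135.0000 → up 168.7500 (V=82.8000), down 95.8500 (V=9.9000). Price 63.9669; hedge Δ=1.0000, bond B=-71.0331.
  t=0,j=0: stock 108.0000 → up 135.0000 (V=63.9669), down 76.6800 (V=7.5758). Price 49.4131; hedge Δ=0.9669, bond B=-55.0150.
Self-financing check: at every node Δ·S+B equals the discounted successor values.

(0,0): Delta=0.9669 Bond=-55.0150
(1,0): Delta=0.2391 Bond=-10.7576
(1,1): Delta=1.0000 Bond=-71.0331
V0=49.4131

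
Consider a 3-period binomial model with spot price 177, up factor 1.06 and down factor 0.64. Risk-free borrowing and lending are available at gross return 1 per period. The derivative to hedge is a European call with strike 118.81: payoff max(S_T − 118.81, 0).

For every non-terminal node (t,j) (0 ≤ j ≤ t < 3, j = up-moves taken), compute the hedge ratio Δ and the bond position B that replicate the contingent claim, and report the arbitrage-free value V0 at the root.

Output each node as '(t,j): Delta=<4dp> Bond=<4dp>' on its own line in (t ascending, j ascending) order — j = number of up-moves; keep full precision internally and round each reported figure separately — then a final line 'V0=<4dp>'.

Risk-neutral probability p* = (R−d)/(u−d) = (1−0.64)/(1.06−0.64) = 0.8571.
Terminal values V(3,·): V(3,0)=0.0000, V(3,1)=0.0000, V(3,2)=8.4714, V(3,3)=91.9998
(2,0): S=72.4992. Δ = (V_up−V_dn)/(S_up−S_dn) = (0.0000−0.0000)/(76.8492−46.3995) = 0.0000. V = [p*·0.0000 + (1−p*)·0.0000]/1 = 0.0000. B = V − Δ·S = 0.0000.
(2,1): S=120.0768. Δ = (V_up−V_dn)/(S_up−S_dn) = (8.4714−0.0000)/(127.2814−76.8492) = 0.1680. V = [p*·8.4714 + (1−p*)·0.0000]/1 = 7.2612. B = V − Δ·S = -12.9088.
(2,2): S=198.8772. Δ = (V_up−V_dn)/(S_up−S_dn) = (91.9998−8.4714)/(210.8098−127.2814) = 1.0000. V = [p*·91.9998 + (1−p*)·8.4714]/1 = 80.0672. B = V − Δ·S = -118.8100.
(1,0): S=113.2800. Δ = (V_up−V_dn)/(S_up−S_dn) = (7.2612−0.0000)/(120.0768−72.4992) = 0.1526. V = [p*·7.2612 + (1−p*)·0.0000]/1 = 6.2239. B = V − Δ·S = -11.0647.
(1,1): S=187.6200. Δ = (V_up−V_dn)/(S_up−S_dn) = (80.0672−7.2612)/(198.8772−120.0768) = 0.9239. V = [p*·80.0672 + (1−p*)·7.2612]/1 = 69.6663. B = V − Δ·S = -103.6813.
(0,0): S=177.0000. Δ = (V_up−V_dn)/(S_up−S_dn) = (69.6663−6.2239)/(187.6200−113.2800) = 0.8534. V = [p*·69.6663 + (1−p*)·6.2239]/1 = 60.6031. B = V − Δ·S = -90.4503.
Each (Δ,B) replicates both successor values, so the strategy is self-financing and V0 is arbitrage-free.

(0,0): Delta=0.8534 Bond=-90.4503
(1,0): Delta=0.1526 Bond=-11.0647
(1,1): Delta=0.9239 Bond=-103.6813
(2,0): Delta=0.0000 Bond=0.0000
(2,1): Delta=0.1680 Bond=-12.9088
(2,2): Delta=1.0000 Bond=-118.8100
V0=60.6031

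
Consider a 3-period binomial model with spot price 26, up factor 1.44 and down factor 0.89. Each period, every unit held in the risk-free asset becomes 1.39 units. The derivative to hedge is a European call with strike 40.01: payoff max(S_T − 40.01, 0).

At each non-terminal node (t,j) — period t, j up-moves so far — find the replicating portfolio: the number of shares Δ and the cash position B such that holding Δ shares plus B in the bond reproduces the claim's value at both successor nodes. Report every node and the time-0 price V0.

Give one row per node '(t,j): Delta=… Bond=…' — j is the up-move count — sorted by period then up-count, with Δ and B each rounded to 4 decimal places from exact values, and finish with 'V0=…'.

(0,0): Delta=0.9347 Bond=-13.1064
(1,0): Delta=0.4097 Bond=-6.0706
(1,1): Delta=0.9671 Bond=-19.4326
(2,0): Delta=0.0000 Bond=0.0000
(2,1): Delta=0.4350 Bond=-9.2820
(2,2): Delta=1.0000 Bond=-28.7842
V0=11.1951

Risk-neutral probability p* = (R−d)/(u−d) = (1.39−0.89)/(1.44−0.89) = 0.9091.
Terminal payoffs: V(3,0)=0.0000, V(3,1)=0.0000, V(3,2)=7.9731, V(3,3)=37.6256
  t=2,j=0: stock 20.5946 → up 29.6562 (V=0.0000), down 18.3292 (V=0.0000). Price 0.0000; hedge Δ=0.0000, bond B=0.0000.
  t=2,j=1: stock 33.3216 → up 47.9831 (V=7.9731), down 29.6562 (V=0.0000). Price 5.2146; hedge Δ=0.4350, bond B=-9.2820.
  t=2,j=2: stock 53.9136 → up 77.6356 (V=37.6256), down 47.9831 (V=7.9731). Price 25.1294; hedge Δ=1.0000, bond B=-28.7842.
  t=1,j=0: stock 23.1400 → up 33.3216 (V=5.2146), down 20.5946 (V=0.0000). Price 3.4105; hedge Δ=0.4097, bond B=-6.0706.
  t=1,j=1: stock 37.4400 → up 53.9136 (V=25.1294), down 33.3216 (V=5.2146). Price 16.7762; hedge Δ=0.9671, bond B=-19.4326.
  t=0,j=0: stock 26.0000 → up 37.4400 (V=16.7762), down 23.1400 (V=3.4105). Price 11.1951; hedge Δ=0.9347, bond B=-13.1064.
Check: Δ(0,0)·S0 + B(0,0) = 11.1951 = V0.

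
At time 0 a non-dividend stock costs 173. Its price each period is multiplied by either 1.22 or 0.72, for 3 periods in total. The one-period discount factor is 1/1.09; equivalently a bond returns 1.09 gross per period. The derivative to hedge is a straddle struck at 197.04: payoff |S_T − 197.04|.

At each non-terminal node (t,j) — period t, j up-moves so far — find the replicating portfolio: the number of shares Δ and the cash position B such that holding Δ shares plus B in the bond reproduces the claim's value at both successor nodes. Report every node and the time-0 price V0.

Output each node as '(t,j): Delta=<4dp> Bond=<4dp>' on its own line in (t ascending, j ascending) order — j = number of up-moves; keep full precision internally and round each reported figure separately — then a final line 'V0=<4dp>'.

Risk-neutral probability p* = (R−d)/(u−d) = (1.09−0.72)/(1.22−0.72) = 0.7400.
Payoff layer (t=3): V(3,0)=132.4681, V(3,1)=87.6265, V(3,2)=11.6449, V(3,3)=117.1017
  t=2,j=0: stock 89.6832 → up 109.4135 (V=87.6265), down 64.5719 (V=132.4681). Price 91.0874; hedge Δ=-1.0000, bond B=180.7706.
  t=2,j=1: stock 151.9632 → up 185.3951 (V=11.6449), down 109.4135 (V=87.6265). Price 28.8074; hedge Δ=-1.0000, bond B=180.7706.
  t=2,j=2: stock 257.4932 → up 314.1417 (V=117.1017), down 185.3951 (V=11.6449). Price 82.2779; hedge Δ=0.8191, bond B=-128.6357.
  t=1,j=0: stock 124.5600 → up 151.9632 (V=28.8074), down 89.6832 (V=91.0874). Price 41.2846; hedge Δ=-1.0000, bond B=165.8446.
  t=1,j=1: stock 211.0600 → up 257.4932 (V=82.2779), down 151.9632 (V=28.8074). Price 62.7299; hedge Δ=0.5067, bond B=-44.2111.
  t=0,j=0: stock 173.0000 → up 211.0600 (V=62.7299), down 124.5600 (V=41.2846). Price 52.4350; hedge Δ=0.2479, bond B=9.5444.
Check: Δ(0,0)·S0 + B(0,0) = 52.4350 = V0.

(0,0): Delta=0.2479 Bond=9.5444
(1,0): Delta=-1.0000 Bond=165.8446
(1,1): Delta=0.5067 Bond=-44.2111
(2,0): Delta=-1.0000 Bond=180.7706
(2,1): Delta=-1.0000 Bond=180.7706
(2,2): Delta=0.8191 Bond=-128.6357
V0=52.4350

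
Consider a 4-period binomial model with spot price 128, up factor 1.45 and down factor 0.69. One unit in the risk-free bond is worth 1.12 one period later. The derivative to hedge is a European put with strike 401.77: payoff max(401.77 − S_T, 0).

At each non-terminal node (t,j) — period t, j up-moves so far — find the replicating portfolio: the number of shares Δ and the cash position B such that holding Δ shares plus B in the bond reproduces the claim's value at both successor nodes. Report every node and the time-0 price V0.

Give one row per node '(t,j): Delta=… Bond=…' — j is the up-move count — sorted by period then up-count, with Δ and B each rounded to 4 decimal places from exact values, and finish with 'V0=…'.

(0,0): Delta=-0.7826 Bond=238.1879
(1,0): Delta=-1.0000 Bond=285.9720
(1,1): Delta=-0.7032 Bond=252.0344
(2,0): Delta=-1.0000 Bond=320.2886
(2,1): Delta=-1.0000 Bond=320.2886
(2,2): Delta=-0.5948 Bond=253.1081
(3,0): Delta=-1.0000 Bond=358.7232
(3,1): Delta=-1.0000 Bond=358.7232
(3,2): Delta=-1.0000 Bond=358.7232
(3,3): Delta=-0.4468 Bond=225.7371
V0=138.0162

The replicating-portfolio and risk-neutral prices coincide; use p* = (1.12−0.69)/(1.45−0.69) = 0.5658 for the latter.
Terminal payoffs: V(4,0)=372.7561, V(4,1)=340.7987, V(4,2)=273.6420, V(4,3)=132.5154, V(4,4)=0.0000
  t=3,j=0: stock 42.0492 → up 60.9713 (V=340.7987), down 29.0139 (V=372.7561). Price 316.6741; hedge Δ=-1.0000, bond B=358.7232.
  t=3,j=1: stock 88.3642 → up 128.1280 (V=273.6420), down 60.9713 (V=340.7987). Price 270.3591; hedge Δ=-1.0000, bond B=358.7232.
  t=3,j=2: stock 185.6928 → up 269.2546 (V=132.5154), down 128.1280 (V=273.6420). Price 173.0304; hedge Δ=-1.0000, bond B=358.7232.
  t=3,j=3: stock 390.2240 → up 565.8248 (V=0.0000), down 269.2546 (V=132.5154). Price 51.3746; hedge Δ=-0.4468, bond B=225.7371.
  t=2,j=0: stock 60.9408 → up 88.3642 (V=270.3591), down 42.0492 (V=316.6741). Price 259.3478; hedge Δ=-1.0000, bond B=320.2886.
  t=2,j=1: stock 128.0640 → up 185.6928 (V=173.0304), down 88.3642 (V=270.3591). Price 192.2246; hedge Δ=-1.0000, bond B=320.2886.
  t=2,j=2: stock 269.1200 → up 390.2240 (V=51.3746), down 185.6928 (V=173.0304). Price 93.0347; hedge Δ=-0.5948, bond B=253.1081.
  t=1,j=0: stock 88.3200 → up 128.0640 (V=192.2246), down 60.9408 (V=259.3478). Price 197.6520; hedge Δ=-1.0000, bond B=285.9720.
  t=1,j=1: stock 185.6000 → up 269.1200 (V=93.0347), down 128.0640 (V=192.2246). Price 121.5214; hedge Δ=-0.7032, bond B=252.0344.
  t=0,j=0: stock 128.0000 → up 185.6000 (V=121.5214), down 88.3200 (V=197.6520). Price 138.0162; hedge Δ=-0.7826, bond B=238.1879.
Check: Δ(0,0)·S0 + B(0,0) = 138.0162 = V0.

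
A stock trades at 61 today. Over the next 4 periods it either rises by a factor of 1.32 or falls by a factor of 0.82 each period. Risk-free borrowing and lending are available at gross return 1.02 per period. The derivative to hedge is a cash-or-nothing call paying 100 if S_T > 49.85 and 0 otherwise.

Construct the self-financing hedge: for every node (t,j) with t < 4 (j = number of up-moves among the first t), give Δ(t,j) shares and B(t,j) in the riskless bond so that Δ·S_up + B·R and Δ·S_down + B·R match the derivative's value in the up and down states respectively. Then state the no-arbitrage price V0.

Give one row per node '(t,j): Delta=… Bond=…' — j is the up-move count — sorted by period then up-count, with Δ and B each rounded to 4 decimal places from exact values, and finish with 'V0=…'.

The replicating-portfolio and risk-neutral prices coincide; use p* = (1.02−0.82)/(1.32−0.82) = 0.4000 for the latter.
Payoff layer (t=4): V(4,0)=0.0000, V(4,1)=0.0000, V(4,2)=100.0000, V(4,3)=100.0000, V(4,4)=100.0000
Node (3,0) S=33.6334: V=(p*·0.0000+(1−p*)·0.0000)/1.02=0.0000; Δ=(0.0000−0.0000)/(44.3962−27.5794)=0.0000; B=V−Δ·S=0.0000
Node (3,1) S=54.1416: V=(p*·100.0000+(1−p*)·0.0000)/1.02=39.2157; Δ=(100.0000−0.0000)/(71.4670−44.3962)=3.6940; B=V−Δ·S=-160.7843
Node (3,2) S=87.1548: V=(p*·100.0000+(1−p*)·100.0000)/1.02=98.0392; Δ=(100.0000−100.0000)/(115.0444−71.4670)=0.0000; B=V−Δ·S=98.0392
Node (3,3) S=140.2980: V=(p*·100.0000+(1−p*)·100.0000)/1.02=98.0392; Δ=(100.0000−100.0000)/(185.1934−115.0444)=0.0000; B=V−Δ·S=98.0392
Node (2,0) S=41.0164: V=(p*·39.2157+(1−p*)·0.0000)/1.02=15.3787; Δ=(39.2157−0.0000)/(54.1416−33.6334)=1.9122; B=V−Δ·S=-63.0527
Node (2,1) S=66.0264: V=(p*·98.0392+(1−p*)·39.2157)/1.02=61.5148; Δ=(98.0392−39.2157)/(87.1548−54.1416)=1.7818; B=V−Δ·S=-56.1323
Node (2,2) S=106.2864: V=(p*·98.0392+(1−p*)·98.0392)/1.02=96.1169; Δ=(98.0392−98.0392)/(140.2980−87.1548)=0.0000; B=V−Δ·S=96.1169
Node (1,0) S=50.0200: V=(p*·61.5148+(1−p*)·15.3787)/1.02=33.1697; Δ=(61.5148−15.3787)/(66.0264−41.0164)=1.8447; B=V−Δ·S=-59.1025
Node (1,1) S=80.5200: V=(p*·96.1169+(1−p*)·61.5148)/1.02=73.8781; Δ=(96.1169−61.5148)/(106.2864−66.0264)=0.8595; B=V−Δ·S=4.6739
Node (0,0) S=61.0000: V=(p*·73.8781+(1−p*)·33.1697)/1.02=48.4834; Δ=(73.8781−33.1697)/(80.5200−50.0200)=1.3347; B=V−Δ·S=-32.9332
Root portfolio cost Δ·61+B reproduces V0=48.4834.

(0,0): Delta=1.3347 Bond=-32.9332
(1,0): Delta=1.8447 Bond=-59.1025
(1,1): Delta=0.8595 Bond=4.6739
(2,0): Delta=1.9122 Bond=-63.0527
(2,1): Delta=1.7818 Bond=-56.1323
(2,2): Delta=0.0000 Bond=96.1169
(3,0): Delta=0.0000 Bond=0.0000
(3,1): Delta=3.6940 Bond=-160.7843
(3,2): Delta=0.0000 Bond=98.0392
(3,3): Delta=0.0000 Bond=98.0392
V0=48.4834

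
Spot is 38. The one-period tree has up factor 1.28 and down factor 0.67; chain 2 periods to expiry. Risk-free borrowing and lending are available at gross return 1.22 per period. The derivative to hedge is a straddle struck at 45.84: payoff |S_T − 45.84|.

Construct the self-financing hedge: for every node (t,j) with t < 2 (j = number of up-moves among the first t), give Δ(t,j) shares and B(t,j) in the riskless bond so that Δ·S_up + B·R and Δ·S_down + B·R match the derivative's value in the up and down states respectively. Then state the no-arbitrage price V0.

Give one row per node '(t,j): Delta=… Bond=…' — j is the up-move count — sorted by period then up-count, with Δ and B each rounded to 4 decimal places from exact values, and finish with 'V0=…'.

(0,0): Delta=0.0470 Bond=8.9487
(1,0): Delta=-1.0000 Bond=37.5738
(1,1): Delta=0.1068 Bond=8.0095
V0=10.7343

Since d<R<u, set p* = (R−d)/(u−d) = 0.9016; price each node as the discounted p*-expectation of its children.
Terminal payoffs: V(2,0)=28.7818, V(2,1)=13.2512, V(2,2)=16.4192
  t=1,j=0: stock 25.4600 → up 32.5888 (V=13.2512), down 17.0582 (V=28.7818). Price 12.1138; hedge Δ=-1.0000, bond B=37.5738.
  t=1,j=1: stock 48.6400 → up 62.2592 (V=16.4192), down 32.5888 (V=13.2512). Price 13.2029; hedge Δ=0.1068, bond B=8.0095.
  t=0,j=0: stock 38.0000 → up 48.6400 (V=13.2029), down 25.4600 (V=12.1138). Price 10.7343; hedge Δ=0.0470, bond B=8.9487.
Each (Δ,B) replicates both successor values, so the strategy is self-financing and V0 is arbitrage-free.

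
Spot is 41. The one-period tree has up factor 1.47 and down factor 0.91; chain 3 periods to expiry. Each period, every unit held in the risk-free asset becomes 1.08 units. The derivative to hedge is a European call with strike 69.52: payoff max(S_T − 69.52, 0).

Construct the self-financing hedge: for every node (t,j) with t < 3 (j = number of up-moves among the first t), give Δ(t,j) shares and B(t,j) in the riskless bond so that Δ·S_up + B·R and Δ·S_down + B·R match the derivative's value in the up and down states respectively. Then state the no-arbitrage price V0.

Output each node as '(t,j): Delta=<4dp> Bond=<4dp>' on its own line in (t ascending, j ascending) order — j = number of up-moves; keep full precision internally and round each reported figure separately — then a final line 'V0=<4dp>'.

(0,0): Delta=0.3460 Bond=-11.1420
(1,0): Delta=0.1494 Bond=-4.6958
(1,1): Delta=0.6253 Bond=-28.8664
(2,0): Delta=0.0000 Bond=0.0000
(2,1): Delta=0.3615 Bond=-16.7062
(2,2): Delta=1.0000 Bond=-64.3704
V0=3.0455

No-arbitrage ⇒ martingale measure with p* = (R−d)/(u−d) = 0.3036.
Terminal values V(3,·): V(3,0)=0.0000, V(3,1)=0.0000, V(3,2)=11.1032, V(3,3)=60.7174
  t=2,j=0: stock 33.9521 → up 49.9096 (V=0.0000), down 30.8964 (V=0.0000). Price 0.0000; hedge Δ=0.0000, bond B=0.0000.
  t=2,j=1: stock 54.8457 → up 80.6232 (V=11.1032), down 49.9096 (V=0.0000). Price 3.1209; hedge Δ=0.3615, bond B=-16.7062.
  t=2,j=2: stock 88.5969 → up 130.2374 (V=60.7174), down 80.6232 (V=11.1032). Price 24.2265; hedge Δ=1.0000, bond B=-64.3704.
  t=1,j=0: stock 37.3100 → up 54.8457 (V=3.1209), down 33.9521 (V=0.0000). Price 0.8772; hedge Δ=0.1494, bond B=-4.6958.
  t=1,j=1: stock 60.2700 → up 88.5969 (V=24.2265), down 54.8457 (V=3.1209). Price 8.8222; hedge Δ=0.6253, bond B=-28.8664.
  t=0,j=0: stock 41.0000 → up 60.2700 (V=8.8222), down 37.3100 (V=0.8772). Price 3.0455; hedge Δ=0.3460, bond B=-11.1420.
Check: Δ(0,0)·S0 + B(0,0) = 3.0455 = V0.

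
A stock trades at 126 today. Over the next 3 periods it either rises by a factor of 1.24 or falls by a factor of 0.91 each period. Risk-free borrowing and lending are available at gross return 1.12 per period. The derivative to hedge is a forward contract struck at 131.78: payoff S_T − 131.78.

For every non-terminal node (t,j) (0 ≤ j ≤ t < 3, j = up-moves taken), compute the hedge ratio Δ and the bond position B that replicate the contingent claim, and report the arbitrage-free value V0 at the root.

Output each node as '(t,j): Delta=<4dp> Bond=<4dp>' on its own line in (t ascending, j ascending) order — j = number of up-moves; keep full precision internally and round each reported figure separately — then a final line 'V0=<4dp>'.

Under the risk-neutral measure, an up-move has probability p* = (R−d)/(u−d) = 0.6364 and values discount at R = 1.12.
At expiry t=3: V(3,0)=-36.8301, V(3,1)=-2.3977, V(3,2)=44.5212, V(3,3)=108.4546
  t=2,j=0: stock 104.3406 → up 129.3823 (V=-2.3977), down 94.9499 (V=-36.8301). Price -13.3201; hedge Δ=1.0000, bond B=-117.6607.
  t=2,j=1: stock 142.1784 → up 176.3012 (V=44.5212), down 129.3823 (V=-2.3977). Price 24.5177; hedge Δ=1.0000, bond B=-117.6607.
  t=2,j=2: stock 193.7376 → up 240.2346 (V=108.4546), down 176.3012 (V=44.5212). Price 76.0769; hedge Δ=1.0000, bond B=-117.6607.
  t=1,j=0: stock 114.6600 → up 142.1784 (V=24.5177), down 104.3406 (V=-13.3201). Price 9.6058; hedge Δ=1.0000, bond B=-105.0542.
  t=1,j=1: stock 156.2400 → up 193.7376 (V=76.0769), down 142.1784 (V=24.5177). Price 51.1858; hedge Δ=1.0000, bond B=-105.0542.
  t=0,j=0: stock 126.0000 → up 156.2400 (V=51.1858), down 114.6600 (V=9.6058). Price 32.2016; hedge Δ=1.0000, bond B=-93.7984.
Root portfolio cost Δ·126+B reproduces V0=32.2016.

(0,0): Delta=1.0000 Bond=-93.7984
(1,0): Delta=1.0000 Bond=-105.0542
(1,1): Delta=1.0000 Bond=-105.0542
(2,0): Delta=1.0000 Bond=-117.6607
(2,1): Delta=1.0000 Bond=-117.6607
(2,2): Delta=1.0000 Bond=-117.6607
V0=32.2016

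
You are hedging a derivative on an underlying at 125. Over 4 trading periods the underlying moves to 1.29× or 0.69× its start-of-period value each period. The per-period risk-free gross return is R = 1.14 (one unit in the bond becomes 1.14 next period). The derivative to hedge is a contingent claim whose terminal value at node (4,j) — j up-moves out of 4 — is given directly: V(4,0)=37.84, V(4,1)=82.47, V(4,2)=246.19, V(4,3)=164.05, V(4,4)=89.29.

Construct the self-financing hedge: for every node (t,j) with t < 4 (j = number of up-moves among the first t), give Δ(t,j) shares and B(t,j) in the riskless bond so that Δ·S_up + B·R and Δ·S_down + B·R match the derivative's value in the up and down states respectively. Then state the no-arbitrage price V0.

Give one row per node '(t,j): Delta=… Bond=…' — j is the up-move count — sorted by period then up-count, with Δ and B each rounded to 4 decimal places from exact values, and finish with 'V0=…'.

(0,0): Delta=-0.3822 Bond=138.6066
(1,0): Delta=0.2674 Bond=101.9851
(1,1): Delta=-0.4980 Bond=176.6870
(2,0): Delta=3.2906 Bond=-63.6558
(2,1): Delta=-0.2717 Bond=176.2360
(2,2): Delta=-0.5384 Bond=209.8190
(3,0): Delta=1.8114 Bond=-11.8285
(3,1): Delta=3.5543 Bond=-92.8140
(3,2): Delta=-0.9538 Bond=298.8167
(3,3): Delta=-0.4643 Bond=219.3193
V0=90.8280

Risk-neutral probability p* = (R−d)/(u−d) = (1.14−0.69)/(1.29−0.69) = 0.7500.
Terminal payoffs: V(4,0)=37.8400, V(4,1)=82.4700, V(4,2)=246.1900, V(4,3)=164.0500, V(4,4)=89.2900
  t=3,j=0: stock 41.0636 → up 52.9721 (V=82.4700), down 28.3339 (V=37.8400). Price 62.5548; hedge Δ=1.8114, bond B=-11.8285.
  t=3,j=1: stock 76.7711 → up 99.0348 (V=246.1900), down 52.9721 (V=82.4700). Price 180.0526; hedge Δ=3.5543, bond B=-92.8140.
  t=3,j=2: stock 143.5286 → up 185.1519 (V=164.0500), down 99.0348 (V=246.1900). Price 161.9167; hedge Δ=-0.9538, bond B=298.8167.
  t=3,j=3: stock 268.3361 → up 346.1536 (V=89.2900), down 185.1519 (V=164.0500). Price 94.7193; hedge Δ=-0.4643, bond B=219.3193.
  t=2,j=0: stock 59.5125 → up 76.7711 (V=180.0526), down 41.0636 (V=62.5548). Price 132.1738; hedge Δ=3.2906, bond B=-63.6558.
  t=2,j=1: stock 111.2625 → up 143.5286 (V=161.9167), down 76.7711 (V=180.0526). Price 146.0093; hedge Δ=-0.2717, bond B=176.2360.
  t=2,j=2: stock 208.0125 → up 268.3361 (V=94.7193), down 143.5286 (V=161.9167). Price 97.8234; hedge Δ=-0.5384, bond B=209.8190.
  t=1,j=0: stock 86.2500 → up 111.2625 (V=146.0093), down 59.5125 (V=132.1738). Price 125.0443; hedge Δ=0.2674, bond B=101.9851.
  t=1,j=1: stock 161.2500 → up 208.0125 (V=97.8234), down 111.2625 (V=146.0093). Price 96.3771; hedge Δ=-0.4980, bond B=176.6870.
  t=0,j=0: stock 125.0000 → up 161.2500 (V=96.3771), down 86.2500 (V=125.0443). Price 90.8280; hedge Δ=-0.3822, bond B=138.6066.
Root portfolio cost Δ·125+B reproduces V0=90.8280.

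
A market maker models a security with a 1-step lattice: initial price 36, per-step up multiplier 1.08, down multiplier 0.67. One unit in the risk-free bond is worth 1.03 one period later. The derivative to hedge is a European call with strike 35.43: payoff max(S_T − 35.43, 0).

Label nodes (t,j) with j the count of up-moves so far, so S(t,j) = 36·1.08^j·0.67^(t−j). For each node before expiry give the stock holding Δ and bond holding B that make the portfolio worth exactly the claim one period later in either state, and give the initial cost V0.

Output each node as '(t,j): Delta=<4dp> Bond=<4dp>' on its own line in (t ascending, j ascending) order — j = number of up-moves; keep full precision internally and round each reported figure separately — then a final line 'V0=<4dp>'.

(0,0): Delta=0.2337 Bond=-5.4736
V0=2.9410

The replicating-portfolio and risk-neutral prices coincide; use p* = (1.03−0.67)/(1.08−0.67) = 0.8780 for the latter.
Terminal payoffs: V(1,0)=0.0000, V(1,1)=3.4500
Node (0,0) S=36.0000: V=(p*·3.4500+(1−p*)·0.0000)/1.03=2.9410; Δ=(3.4500−0.0000)/(38.8800−24.1200)=0.2337; B=V−Δ·S=-5.4736
Self-financing check: at every node Δ·S+B equals the discounted successor values.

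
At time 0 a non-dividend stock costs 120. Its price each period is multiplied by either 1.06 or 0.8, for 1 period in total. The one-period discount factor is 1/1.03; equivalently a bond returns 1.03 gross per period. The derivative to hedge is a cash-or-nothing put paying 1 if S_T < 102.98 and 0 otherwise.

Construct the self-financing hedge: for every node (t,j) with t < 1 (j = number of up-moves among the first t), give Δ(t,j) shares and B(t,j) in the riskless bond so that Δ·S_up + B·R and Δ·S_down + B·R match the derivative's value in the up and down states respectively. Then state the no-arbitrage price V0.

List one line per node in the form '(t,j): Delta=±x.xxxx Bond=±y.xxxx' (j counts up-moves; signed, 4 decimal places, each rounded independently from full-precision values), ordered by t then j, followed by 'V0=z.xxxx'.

Since d<R<u, set p* = (R−d)/(u−d) = 0.8846; price each node as the discounted p*-expectation of its children.
Terminal values V(1,·): V(1,0)=1.0000, V(1,1)=0.0000
Node (0,0) S=120.0000: V=(p*·0.0000+(1−p*)·1.0000)/1.03=0.1120; Δ=(0.0000−1.0000)/(127.2000−96.0000)=-0.0321; B=V−Δ·S=3.9582
Root portfolio cost Δ·120+B reproduces V0=0.1120.

(0,0): Delta=-0.0321 Bond=3.9582
V0=0.1120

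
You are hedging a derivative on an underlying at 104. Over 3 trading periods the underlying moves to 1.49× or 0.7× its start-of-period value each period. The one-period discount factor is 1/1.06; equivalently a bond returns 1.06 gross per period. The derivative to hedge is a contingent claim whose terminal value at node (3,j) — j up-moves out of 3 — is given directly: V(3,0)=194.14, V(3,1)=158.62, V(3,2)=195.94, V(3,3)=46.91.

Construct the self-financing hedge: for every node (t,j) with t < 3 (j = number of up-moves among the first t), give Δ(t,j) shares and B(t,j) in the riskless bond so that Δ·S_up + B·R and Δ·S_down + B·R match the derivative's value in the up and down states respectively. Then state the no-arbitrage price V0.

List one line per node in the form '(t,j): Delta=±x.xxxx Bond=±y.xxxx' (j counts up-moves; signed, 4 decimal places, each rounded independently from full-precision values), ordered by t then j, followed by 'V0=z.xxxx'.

(0,0): Delta=-0.2487 Bond=165.6024
(1,0): Delta=-0.0382 Bond=160.2133
(1,1): Delta=-0.3668 Bond=193.8438
(2,0): Delta=-0.8823 Bond=212.8428
(2,1): Delta=0.4355 Bond=118.4449
(2,2): Delta=-0.8170 Bond=309.4263
V0=139.7392

Risk-neutral probability p* = (R−d)/(u−d) = (1.06−0.7)/(1.49−0.7) = 0.4557.
Terminal values V(3,·): V(3,0)=194.1400, V(3,1)=158.6200, V(3,2)=195.9400, V(3,3)=46.9100
  t=2,j=0: stock 50.9600 → up 75.9304 (V=158.6200), down 35.6720 (V=194.1400). Price 167.8808; hedge Δ=-0.8823, bond B=212.8428.
  t=2,j=1: stock 108.4720 → up 161.6233 (V=195.9400), down 75.9304 (V=158.6200). Price 165.6855; hedge Δ=0.4355, bond B=118.4449.
  t=2,j=2: stock 230.8904 → up 344.0267 (V=46.9100), down 161.6233 (V=195.9400). Price 120.7807; hedge Δ=-0.8170, bond B=309.4263.
  t=1,j=0: stock 72.8000 → up 108.4720 (V=165.6855), down 50.9600 (V=167.8808). Price 157.4343; hedge Δ=-0.0382, bond B=160.2133.
  t=1,j=1: stock 154.9600 → up 230.8904 (V=120.7807), down 108.4720 (V=165.6855). Price 137.0024; hedge Δ=-0.3668, bond B=193.8438.
  t=0,j=0: stock 104.0000 → up 154.9600 (V=137.0024), down 72.8000 (V=157.4343). Price 139.7392; hedge Δ=-0.2487, bond B=165.6024.
Check: Δ(0,0)·S0 + B(0,0) = 139.7392 = V0.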